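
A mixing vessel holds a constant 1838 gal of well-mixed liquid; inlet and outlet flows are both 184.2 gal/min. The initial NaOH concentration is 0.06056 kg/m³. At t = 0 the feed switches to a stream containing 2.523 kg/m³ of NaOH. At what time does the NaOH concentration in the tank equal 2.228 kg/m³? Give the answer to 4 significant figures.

21.17 min

Mass balance on the solute (V constant): V dC/dt = Q(C_in − C), so τ = V/Q = 9.97828 min.
C(t) = C_in + (C₀ − C_in) e^(−t/τ). Set C = 2.228 and solve for t:
e^(−t/τ) = (C − C_in)/(C₀ − C_in) = (2.228 − 2.523)/(0.06056 − 2.523) = 0.119800
t = −τ ln(…) = 9.97828 × 2.12193 = 21.1732 min.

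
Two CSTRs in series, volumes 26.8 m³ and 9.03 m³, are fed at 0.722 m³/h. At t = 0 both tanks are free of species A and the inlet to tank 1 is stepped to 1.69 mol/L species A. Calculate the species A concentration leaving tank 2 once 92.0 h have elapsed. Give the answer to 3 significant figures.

Time constants: τᵢ = Vᵢ/Q for each well-mixed tank.
τ₁ = 26.8/0.722 = 37.119 h; τ₂ = 9.03/0.722 = 12.507 h.
Solving the cascade with C₁(0)=C₂(0)=0 gives C₂(t) = C_in[1 − (τ₁ e^(−t/τ₁) − τ₂ e^(−t/τ₂))/(τ₁ − τ₂)].
At t = 92.0: e^(−t/τ₁) = 0.083868, e^(−t/τ₂) = 0.00063880.
C₂ = 1.69·[1 − (37.119·0.083868 − 12.507·0.00063880)/(24.612)] = 1.69·0.87384 = 1.4768 mol/L.

1.48 mol/L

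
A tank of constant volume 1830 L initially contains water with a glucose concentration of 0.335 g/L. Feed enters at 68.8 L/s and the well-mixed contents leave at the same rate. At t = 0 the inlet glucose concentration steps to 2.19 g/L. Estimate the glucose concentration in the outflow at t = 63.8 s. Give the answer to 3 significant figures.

2.02 g/L

Transient balance on the dissolved component: V dC/dt = Q(C_in − C).
Time constant τ = V/Q = 1830/68.8 = 26.599 s.
C approaches C_in exponentially: C(t) = C_in + (C₀ − C_in) e^(−t/τ).
C(63.8) = 2.19 + (0.335 − 2.19)·e^(−63.8/26.599) = 2.19 + (-1.8550)·0.090845 = 2.0215 g/L.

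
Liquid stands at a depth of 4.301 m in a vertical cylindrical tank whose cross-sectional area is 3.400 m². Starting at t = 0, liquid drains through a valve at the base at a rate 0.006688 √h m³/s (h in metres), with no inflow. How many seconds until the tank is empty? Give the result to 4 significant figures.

A dh/dt = −Q_out = −0.006688 √h.
This is separable: 2 d(√h)/dt = −0.006688/A, so √h = √h₀ − (0.006688/(2A)) t.
Set h = 0: 2√h₀ = (0.006688/A) t_empty ⇒ t_empty = 2A√h₀/0.006688.
t_empty = 2·3.400·√4.301/0.006688 = 6.80000·2.07389/0.006688 = 2108.62 s.

2109 s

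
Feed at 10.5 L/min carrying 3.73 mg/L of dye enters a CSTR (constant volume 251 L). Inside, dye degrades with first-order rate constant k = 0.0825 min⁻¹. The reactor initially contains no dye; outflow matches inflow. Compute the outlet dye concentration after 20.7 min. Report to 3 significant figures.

Accumulation = in − out − consumed: V dC/dt = Q C_in − Q C − k V C.
This is linear with rate a = Q/V + k = 0.12433 min⁻¹.
C_ss = Q C_in/(Q + kV) = 1.2550 mg/L; C(t) = C_ss + (C₀ − C_ss) e^(−a t).
C(20.7) = 1.2550 + (-1.2550)·e^(−0.12433·20.7) = 1.2550 + (-1.2550)·0.076254 = 1.1593 mg/L.

1.16 mg/L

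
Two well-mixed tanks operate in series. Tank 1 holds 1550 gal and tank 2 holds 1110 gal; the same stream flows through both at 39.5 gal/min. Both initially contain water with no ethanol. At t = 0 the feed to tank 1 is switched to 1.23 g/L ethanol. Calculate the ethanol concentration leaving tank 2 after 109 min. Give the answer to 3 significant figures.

1.02 g/L

Each tank obeys Vᵢ dCᵢ/dt = Q(Cᵢ₋₁ − Cᵢ), so τᵢ = Vᵢ/Q.
τ₁ = 1550/39.5 = 39.241 min; τ₂ = 1110/39.5 = 28.101 min.
Tank 1: C₁ = C_in(1 − e^(−t/τ₁)). Tank 2 (τ₁ ≠ τ₂): C₂ = C_in[1 − (τ₁ e^(−t/τ₁) − τ₂ e^(−t/τ₂))/(τ₁ − τ₂)].
At t = 109: e^(−t/τ₁) = 0.062179, e^(−t/τ₂) = 0.020675.
C₂ = 1.23·[1 − (39.241·0.062179 − 28.101·0.020675)/(11.139)] = 1.23·0.83312 = 1.0247 g/L.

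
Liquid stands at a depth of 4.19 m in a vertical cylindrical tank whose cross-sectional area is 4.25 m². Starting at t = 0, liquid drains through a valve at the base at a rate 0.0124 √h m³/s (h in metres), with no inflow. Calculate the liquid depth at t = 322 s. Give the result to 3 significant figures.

2.49 m

A dh/dt = −Q_out = −0.0124 √h.
∫ h^(−1/2) dh = −(0.0124/A) ∫ dt, giving 2√h = 2√h₀ − (0.0124/A) t.
√h = √4.19 − 0.0124·322/(2·4.25) = 2.0469 − 0.46974 = 1.5772.
h = 1.5772² = 2.4876 m.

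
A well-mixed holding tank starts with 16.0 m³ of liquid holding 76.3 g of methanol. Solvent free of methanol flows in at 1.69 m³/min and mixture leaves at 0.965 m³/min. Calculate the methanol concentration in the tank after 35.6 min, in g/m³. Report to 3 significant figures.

0.508 g/m³

Let m(t) be the amount of methanol. Volume: V(t) = V₀ + (Q_in − Q_out) t = 16.0 + 0.72500 t; V(35.6) = 41.810 m³.
Species balance (pure solvent in): dm/dt = −Q_out · m/V(t).
Separate: dm/m = −Q_out dt/V(t) ⇒ ln(m/m₀) = −(Q_out/(Q_in−Q_out)) ln(V/V₀).
m = m₀ (V₀/V)^(Q_out/(Q_in−Q_out)) = 76.3 × (16.0/41.810)^(1.3310) = 21.246 g.
C = m/V = 21.246/41.810 = 0.50815 g/m³.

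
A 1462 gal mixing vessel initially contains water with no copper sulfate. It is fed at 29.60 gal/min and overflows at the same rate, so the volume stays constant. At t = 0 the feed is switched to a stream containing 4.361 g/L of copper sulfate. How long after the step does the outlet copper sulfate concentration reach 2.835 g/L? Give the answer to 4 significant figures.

51.86 min

Accumulation = in − out for the solute gives V dC/dt = Q(C_in − C), so τ = V/Q = 49.3919 min.
C(t) = C_in + (C₀ − C_in) e^(−t/τ). Set C = 2.835 and solve for t:
e^(−t/τ) = (C − C_in)/(C₀ − C_in) = (2.835 − 4.361)/(0 − 4.361) = 0.349920
t = −τ ln(…) = 49.3919 × 1.05005 = 51.8640 min.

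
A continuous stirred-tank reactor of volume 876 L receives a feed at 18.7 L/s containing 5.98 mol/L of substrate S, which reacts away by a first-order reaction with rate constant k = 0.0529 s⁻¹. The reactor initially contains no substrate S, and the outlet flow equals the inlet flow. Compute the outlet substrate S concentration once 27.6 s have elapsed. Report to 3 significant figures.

1.50 mol/L

Species balance: V dC/dt = Q C_in − Q C − k V C.
This is linear with rate a = Q/V + k = 0.074247 s⁻¹.
C_ss = Q C_in/(Q + kV) = 1.7193 mol/L; C(t) = C_ss + (C₀ − C_ss) e^(−a t).
C(27.6) = 1.7193 + (-1.7193)·e^(−0.074247·27.6) = 1.7193 + (-1.7193)·0.12884 = 1.4978 mol/L.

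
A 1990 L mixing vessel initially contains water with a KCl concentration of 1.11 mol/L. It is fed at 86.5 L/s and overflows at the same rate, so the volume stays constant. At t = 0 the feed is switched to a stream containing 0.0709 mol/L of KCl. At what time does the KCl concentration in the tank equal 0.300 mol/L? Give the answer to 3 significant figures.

34.8 s

Species balance: V dC/dt = Q(C_in − C) ⇒ τ = V/Q = 23.006 s.
C(t) = C_in + (C₀ − C_in) e^(−t/τ). Set C = 0.300 and solve for t:
e^(−t/τ) = (C − C_in)/(C₀ − C_in) = (0.300 − 0.0709)/(1.11 − 0.0709) = 0.22048
t = −τ ln(…) = 23.006 × 1.5120 = 34.784 s.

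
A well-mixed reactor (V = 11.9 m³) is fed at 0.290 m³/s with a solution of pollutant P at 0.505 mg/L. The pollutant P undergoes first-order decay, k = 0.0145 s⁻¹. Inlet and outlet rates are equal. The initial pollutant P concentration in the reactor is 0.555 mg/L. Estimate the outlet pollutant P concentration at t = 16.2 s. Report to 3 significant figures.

0.444 mg/L

V dC/dt = Q(C_in − C) − k V C.
This is linear with rate a = Q/V + k = 0.038870 s⁻¹.
C_ss = Q C_in/(Q + kV) = 0.31661 mg/L; C(t) = C_ss + (C₀ − C_ss) e^(−a t).
C(16.2) = 0.31661 + (0.23839)·e^(−0.038870·16.2) = 0.31661 + (0.23839)·0.53276 = 0.44362 mg/L.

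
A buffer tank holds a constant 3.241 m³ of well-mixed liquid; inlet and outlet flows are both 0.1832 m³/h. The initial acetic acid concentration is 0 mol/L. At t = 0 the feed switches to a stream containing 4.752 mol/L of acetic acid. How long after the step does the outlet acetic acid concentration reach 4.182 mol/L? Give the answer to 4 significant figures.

37.52 h

Species balance: V dC/dt = Q(C_in − C) ⇒ τ = V/Q = 17.6910 h.
C(t) = C_in + (C₀ − C_in) e^(−t/τ). Set C = 4.182 and solve for t:
e^(−t/τ) = (C − C_in)/(C₀ − C_in) = (4.182 − 4.752)/(0 − 4.752) = 0.119949
t = −τ ln(…) = 17.6910 × 2.12068 = 37.5171 h.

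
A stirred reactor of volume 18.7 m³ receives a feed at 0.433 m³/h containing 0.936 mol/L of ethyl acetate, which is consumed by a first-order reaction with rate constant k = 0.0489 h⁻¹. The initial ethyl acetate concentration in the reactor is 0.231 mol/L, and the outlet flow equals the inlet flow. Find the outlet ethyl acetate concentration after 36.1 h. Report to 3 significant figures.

Species balance: V dC/dt = Q C_in − Q C − k V C.
dC/dt = (Q/V) C_in − (Q/V + k) C; effective rate a = Q/V + k = 0.023155 + 0.0489 = 0.072055 h⁻¹.
C_ss = Q C_in/(Q + kV) = 0.30079 mol/L; C(t) = C_ss + (C₀ − C_ss) e^(−a t).
C(36.1) = 0.30079 + (-0.069786)·e^(−0.072055·36.1) = 0.30079 + (-0.069786)·0.074185 = 0.29561 mol/L.

0.296 mol/L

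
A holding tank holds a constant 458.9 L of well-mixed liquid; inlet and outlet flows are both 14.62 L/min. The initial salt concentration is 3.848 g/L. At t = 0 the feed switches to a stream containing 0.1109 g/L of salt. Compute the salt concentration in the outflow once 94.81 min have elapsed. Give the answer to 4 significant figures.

Transient balance on the dissolved component: V dC/dt = Q(C_in − C).
So dC/dt = (C_in − C)/τ with τ = V/Q = 458.9/14.62 = 31.3885 min.
C approaches C_in exponentially: C(t) = C_in + (C₀ − C_in) e^(−t/τ).
C(94.81) = 0.1109 + (3.848 − 0.1109)·e^(−94.81/31.3885) = 0.1109 + (3.73710)·0.0487753 = 0.293178 g/L.

0.2932 g/L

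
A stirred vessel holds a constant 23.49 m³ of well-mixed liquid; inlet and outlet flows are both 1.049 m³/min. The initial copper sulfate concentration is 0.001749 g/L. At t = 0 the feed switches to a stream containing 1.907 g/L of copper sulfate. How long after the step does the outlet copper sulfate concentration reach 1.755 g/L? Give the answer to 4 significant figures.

Unsteady species balance (constant V, well mixed): V dC/dt = Q(C_in − C), so τ = V/Q = 22.3928 min.
C(t) = C_in + (C₀ − C_in) e^(−t/τ). Set C = 1.755 and solve for t:
e^(−t/τ) = (C − C_in)/(C₀ − C_in) = (1.755 − 1.907)/(0.001749 − 1.907) = 0.0797795
t = −τ ln(…) = 22.3928 × 2.52849 = 56.6198 min.

56.62 min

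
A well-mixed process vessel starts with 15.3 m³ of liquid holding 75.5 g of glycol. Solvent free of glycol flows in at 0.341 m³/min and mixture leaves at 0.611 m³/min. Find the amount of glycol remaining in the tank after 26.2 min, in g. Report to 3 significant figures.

Total volume: dV/dt = Q_in − Q_out = -0.27000 m³/min, so V(t) = 15.3 − 0.27000 t and V(26.2) = 8.2260 m³.
Solute balance: dm/dt = 0 − Q_out C = −Q_out m/V(t).
dm/m = −Q_out dt/(V₀ − 0.27000 t); integrating gives ln(m/m₀) = −(Q_out/(Q_in−Q_out)) ln(V/V₀).
m = m₀ (V₀/V)^(Q_out/(Q_in−Q_out)) = 75.5 × (15.3/8.2260)^(-2.2630) = 18.538 g.

18.5 g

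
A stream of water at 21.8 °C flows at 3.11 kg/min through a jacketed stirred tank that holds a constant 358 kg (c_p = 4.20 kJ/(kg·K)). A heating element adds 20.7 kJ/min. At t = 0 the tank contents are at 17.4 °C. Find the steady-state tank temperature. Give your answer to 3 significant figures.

M c_p dT/dt = ṁ c_p (T_in − T) + Q̇.
At steady state dT/dt = 0 ⇒ T_ss = T_in + Q̇/(ṁ c_p) = 21.8 + 20.7/(3.11·4.20) = 23.385 °C.

23.4 °C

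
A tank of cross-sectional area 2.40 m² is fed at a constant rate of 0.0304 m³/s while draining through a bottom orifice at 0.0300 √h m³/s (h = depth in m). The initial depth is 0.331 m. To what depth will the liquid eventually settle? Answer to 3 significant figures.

A dh/dt = Q_in − 0.0300 √h. Steady state requires inflow = outflow:
Q_in = 0.0300 √h_ss ⇒ √h_ss = 0.0304/0.0300 = 1.0133.
h_ss = 1.0133² = 1.0268 m. (Since h₀ = 0.331 m < h_ss, the level will rise toward this value.)

1.03 m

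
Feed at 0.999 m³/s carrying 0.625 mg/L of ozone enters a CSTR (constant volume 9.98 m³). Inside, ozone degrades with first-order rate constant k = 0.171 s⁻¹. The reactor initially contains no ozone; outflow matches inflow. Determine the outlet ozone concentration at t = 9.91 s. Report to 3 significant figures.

Accumulation = in − out − consumed: V dC/dt = Q C_in − Q C − k V C.
dC/dt = (Q/V) C_in − (Q/V + k) C; effective rate a = Q/V + k = 0.10010 + 0.171 = 0.27110 s⁻¹.
C_ss = Q C_in/(Q + kV) = 0.23077 mg/L; C(t) = C_ss + (C₀ − C_ss) e^(−a t).
C(9.91) = 0.23077 + (-0.23077)·e^(−0.27110·9.91) = 0.23077 + (-0.23077)·0.068112 = 0.21505 mg/L.

0.215 mg/L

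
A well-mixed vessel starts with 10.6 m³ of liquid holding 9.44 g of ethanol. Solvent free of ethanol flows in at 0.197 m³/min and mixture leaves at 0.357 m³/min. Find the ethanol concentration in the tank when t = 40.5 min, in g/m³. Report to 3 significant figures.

0.278 g/m³

Total volume: dV/dt = Q_in − Q_out = -0.16000 m³/min, so V(t) = 10.6 − 0.16000 t and V(40.5) = 4.1200 m³.
Species balance (pure solvent in): dm/dt = −Q_out · m/V(t).
Separate: dm/m = −Q_out dt/V(t) ⇒ ln(m/m₀) = −(Q_out/(Q_in−Q_out)) ln(V/V₀).
m = m₀ (V₀/V)^(Q_out/(Q_in−Q_out)) = 9.44 × (10.6/4.1200)^(-2.2313) = 1.1462 g.
C = m/V = 1.1462/4.1200 = 0.27820 g/m³.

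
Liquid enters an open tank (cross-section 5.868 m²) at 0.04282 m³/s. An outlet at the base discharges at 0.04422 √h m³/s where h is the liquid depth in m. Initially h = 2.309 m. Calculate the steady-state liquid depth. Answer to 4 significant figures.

0.9377 m

Level balance: A dh/dt = 0.04282 − 0.04422 √h. Setting dh/dt = 0:
Q_in = 0.04422 √h_ss ⇒ √h_ss = 0.04282/0.04422 = 0.968340.
h_ss = 0.968340² = 0.937683 m. (Since h₀ = 2.309 m > h_ss, the level will fall toward this value.)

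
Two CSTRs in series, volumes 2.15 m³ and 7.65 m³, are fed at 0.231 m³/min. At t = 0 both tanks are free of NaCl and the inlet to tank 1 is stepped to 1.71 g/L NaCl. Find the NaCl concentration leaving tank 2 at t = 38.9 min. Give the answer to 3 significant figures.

0.985 g/L

Species balance on tank i: dCᵢ/dt = (Cᵢ₋₁ − Cᵢ)/τᵢ with τᵢ = Vᵢ/Q.
τ₁ = 2.15/0.231 = 9.3074 min; τ₂ = 7.65/0.231 = 33.117 min.
Solving the cascade with C₁(0)=C₂(0)=0 gives C₂(t) = C_in[1 − (τ₁ e^(−t/τ₁) − τ₂ e^(−t/τ₂))/(τ₁ − τ₂)].
At t = 38.9: e^(−t/τ₁) = 0.015306, e^(−t/τ₂) = 0.30893.
C₂ = 1.71·[1 − (9.3074·0.015306 − 33.117·0.30893)/(-23.810)] = 1.71·0.57628 = 0.98545 g/L.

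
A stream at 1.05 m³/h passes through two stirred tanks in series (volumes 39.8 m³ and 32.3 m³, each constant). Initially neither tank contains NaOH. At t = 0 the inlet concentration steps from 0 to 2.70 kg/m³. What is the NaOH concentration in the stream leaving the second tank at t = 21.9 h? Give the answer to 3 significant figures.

0.366 kg/m³

Species balance on tank i: dCᵢ/dt = (Cᵢ₋₁ − Cᵢ)/τᵢ with τᵢ = Vᵢ/Q.
τ₁ = 39.8/1.05 = 37.905 h; τ₂ = 32.3/1.05 = 30.762 h.
Tank 1: C₁ = C_in(1 − e^(−t/τ₁)). Tank 2 (τ₁ ≠ τ₂): C₂ = C_in[1 − (τ₁ e^(−t/τ₁) − τ₂ e^(−t/τ₂))/(τ₁ − τ₂)].
At t = 21.9: e^(−t/τ₁) = 0.56115, e^(−t/τ₂) = 0.49070.
C₂ = 2.70·[1 − (37.905·0.56115 − 30.762·0.49070)/(7.1429)] = 2.70·0.13544 = 0.36569 kg/m³.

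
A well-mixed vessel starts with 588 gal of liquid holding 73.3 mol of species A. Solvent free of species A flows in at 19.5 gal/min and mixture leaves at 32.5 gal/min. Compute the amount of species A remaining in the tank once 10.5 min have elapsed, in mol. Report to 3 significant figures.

Total volume: dV/dt = Q_in − Q_out = -13.000 gal/min, so V(t) = 588 − 13.000 t and V(10.5) = 451.50 gal.
Solute balance: dm/dt = 0 − Q_out C = −Q_out m/V(t).
dm/m = −Q_out dt/(V₀ − 13.000 t); integrating gives ln(m/m₀) = −(Q_out/(Q_in−Q_out)) ln(V/V₀).
m = m₀ (V₀/V)^(Q_out/(Q_in−Q_out)) = 73.3 × (588/451.50)^(-2.5000) = 37.871 mol.

37.9 mol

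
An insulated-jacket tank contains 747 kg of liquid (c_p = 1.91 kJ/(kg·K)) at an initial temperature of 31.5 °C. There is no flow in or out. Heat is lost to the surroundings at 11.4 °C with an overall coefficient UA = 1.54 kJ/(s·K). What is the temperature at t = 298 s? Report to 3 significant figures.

M c_p dT/dt = −UA(T − T_amb).
dT/dt = (T_ss − T)/τ with T_ss = T_amb = 11.400 °C, τ = M c_p/UA = 747·1.91/1.54 = 926.47 s.
This is linear first-order; T(t) = T_ss + (T₀ − T_ss) e^(−t/τ).
T(298) = 11.400 + (20.100)·0.72495 = 25.972 °C.

26.0 °C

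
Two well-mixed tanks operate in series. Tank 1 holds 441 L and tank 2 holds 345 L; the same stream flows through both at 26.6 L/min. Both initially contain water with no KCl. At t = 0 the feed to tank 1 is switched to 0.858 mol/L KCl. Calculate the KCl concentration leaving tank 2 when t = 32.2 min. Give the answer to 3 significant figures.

0.550 mol/L

Time constants: τᵢ = Vᵢ/Q for each well-mixed tank.
τ₁ = 441/26.6 = 16.579 min; τ₂ = 345/26.6 = 12.970 min.
Tank 1: C₁ = C_in(1 − e^(−t/τ₁)). Tank 2 (τ₁ ≠ τ₂): C₂ = C_in[1 − (τ₁ e^(−t/τ₁) − τ₂ e^(−t/τ₂))/(τ₁ − τ₂)].
At t = 32.2: e^(−t/τ₁) = 0.14338, e^(−t/τ₂) = 0.083520.
C₂ = 0.858·[1 − (16.579·0.14338 − 12.970·0.083520)/(3.6090)] = 0.858·0.64148 = 0.55039 mol/L.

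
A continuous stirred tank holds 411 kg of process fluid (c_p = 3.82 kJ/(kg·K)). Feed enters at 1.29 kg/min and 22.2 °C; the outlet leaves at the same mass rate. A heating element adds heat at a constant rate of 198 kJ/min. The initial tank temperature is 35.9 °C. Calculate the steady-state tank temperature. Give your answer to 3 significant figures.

M c_p dT/dt = ṁ c_p (T_in − T) + Q̇.
At steady state dT/dt = 0 ⇒ T_ss = T_in + Q̇/(ṁ c_p) = 22.2 + 198/(1.29·3.82) = 62.380 °C.

62.4 °C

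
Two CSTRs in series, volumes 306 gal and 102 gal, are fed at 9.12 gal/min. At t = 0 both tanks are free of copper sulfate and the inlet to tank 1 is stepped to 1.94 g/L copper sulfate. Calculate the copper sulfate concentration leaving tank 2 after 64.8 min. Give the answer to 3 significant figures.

1.52 g/L

Each tank obeys Vᵢ dCᵢ/dt = Q(Cᵢ₋₁ − Cᵢ), so τᵢ = Vᵢ/Q.
τ₁ = 306/9.12 = 33.553 min; τ₂ = 102/9.12 = 11.184 min.
Tank 1: C₁ = C_in(1 − e^(−t/τ₁)). Tank 2 (τ₁ ≠ τ₂): C₂ = C_in[1 − (τ₁ e^(−t/τ₁) − τ₂ e^(−t/τ₂))/(τ₁ − τ₂)].
At t = 64.8: e^(−t/τ₁) = 0.14496, e^(−t/τ₂) = 0.0030461.
C₂ = 1.94·[1 − (33.553·0.14496 − 11.184·0.0030461)/(22.368)] = 1.94·0.78408 = 1.5211 g/L.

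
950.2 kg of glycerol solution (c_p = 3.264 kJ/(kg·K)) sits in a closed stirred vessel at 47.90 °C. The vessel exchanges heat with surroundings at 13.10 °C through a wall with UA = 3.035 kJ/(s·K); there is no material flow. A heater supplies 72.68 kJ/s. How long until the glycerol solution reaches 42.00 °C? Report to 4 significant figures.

801.7 s

First-law balance (no shaft work): M c_p dT/dt = −UA(T − T_amb) + Q̇.
τ = M c_p/UA = 1021.90 s; T_ss = T_amb + Q̇/UA = 13.10 + 72.68/3.035 = 37.0473 °C.
T(t) = T_ss + (T₀ − T_ss)e^(−t/τ); set T = 42.00:
t = −τ ln[(T − T_ss)/(T₀ − T_ss)] = −1021.90 · ln(0.456357) = 801.656 s.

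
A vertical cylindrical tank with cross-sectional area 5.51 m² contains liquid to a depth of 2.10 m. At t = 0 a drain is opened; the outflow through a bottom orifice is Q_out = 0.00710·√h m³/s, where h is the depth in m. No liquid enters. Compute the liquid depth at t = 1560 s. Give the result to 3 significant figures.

0.197 m

Volume balance on the tank: A dh/dt = −0.00710 √h.
This is separable: 2 d(√h)/dt = −0.00710/A, so √h = √h₀ − (0.00710/(2A)) t.
√h = √2.10 − 0.00710·1560/(2·5.51) = 1.4491 − 1.0051 = 0.44406.
h = 0.44406² = 0.19719 m.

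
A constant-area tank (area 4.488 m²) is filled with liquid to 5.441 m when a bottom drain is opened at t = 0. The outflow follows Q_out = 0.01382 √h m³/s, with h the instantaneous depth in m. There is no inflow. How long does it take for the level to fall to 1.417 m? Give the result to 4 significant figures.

741.9 s

A dh/dt = −Q_out = −0.01382 √h.
Separate and integrate: 2(√h − √h₀) = −(0.01382/A) t.
t = 2A(√h₀ − √h)/0.01382 = 2·4.488·(√5.441 − √1.417)/0.01382
  = 8.97600 × (2.33260 − 1.19038) / 0.01382 = 741.863 s.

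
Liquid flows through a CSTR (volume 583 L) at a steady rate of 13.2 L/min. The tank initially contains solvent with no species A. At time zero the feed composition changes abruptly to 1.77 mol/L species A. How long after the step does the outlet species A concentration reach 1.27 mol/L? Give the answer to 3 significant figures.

Accumulation = in − out for the solute gives V dC/dt = Q(C_in − C), so τ = V/Q = 44.167 min.
C(t) = C_in + (C₀ − C_in) e^(−t/τ). Set C = 1.27 and solve for t:
e^(−t/τ) = (C − C_in)/(C₀ − C_in) = (1.27 − 1.77)/(0 − 1.77) = 0.28249
t = −τ ln(…) = 44.167 × 1.2641 = 55.832 min.

55.8 min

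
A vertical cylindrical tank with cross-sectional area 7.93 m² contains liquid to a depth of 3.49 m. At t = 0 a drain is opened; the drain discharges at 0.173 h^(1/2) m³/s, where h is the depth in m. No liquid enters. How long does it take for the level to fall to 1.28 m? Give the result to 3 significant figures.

A dh/dt = −Q_out = −0.173 √h.
This is separable: 2 d(√h)/dt = −0.173/A, so √h = √h₀ − (0.173/(2A)) t.
t = 2A(√h₀ − √h)/0.173 = 2·7.93·(√3.49 − √1.28)/0.173
  = 15.860 × (1.8682 − 1.1314) / 0.173 = 67.546 s.

67.5 s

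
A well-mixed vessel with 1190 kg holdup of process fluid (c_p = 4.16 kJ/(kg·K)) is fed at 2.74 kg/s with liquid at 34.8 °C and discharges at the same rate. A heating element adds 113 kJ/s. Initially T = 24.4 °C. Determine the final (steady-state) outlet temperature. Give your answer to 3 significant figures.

44.7 °C

M c_p dT/dt = ṁ c_p (T_in − T) + Q̇.
At steady state dT/dt = 0 ⇒ T_ss = T_in + Q̇/(ṁ c_p) = 34.8 + 113/(2.74·4.16) = 44.714 °C.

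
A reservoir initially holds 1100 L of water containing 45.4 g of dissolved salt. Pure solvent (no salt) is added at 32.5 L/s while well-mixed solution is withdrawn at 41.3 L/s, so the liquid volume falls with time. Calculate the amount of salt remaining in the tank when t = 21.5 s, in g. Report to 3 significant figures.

Total volume: dV/dt = Q_in − Q_out = -8.8000 L/s, so V(t) = 1100 − 8.8000 t and V(21.5) = 910.80 L.
No salt enters, so dm/dt = −Q_out · (m/V).
dm/m = −Q_out dt/(V₀ − 8.8000 t); integrating gives ln(m/m₀) = −(Q_out/(Q_in−Q_out)) ln(V/V₀).
m = m₀ (V₀/V)^(Q_out/(Q_in−Q_out)) = 45.4 × (1100/910.80)^(-4.6932) = 18.722 g.

18.7 g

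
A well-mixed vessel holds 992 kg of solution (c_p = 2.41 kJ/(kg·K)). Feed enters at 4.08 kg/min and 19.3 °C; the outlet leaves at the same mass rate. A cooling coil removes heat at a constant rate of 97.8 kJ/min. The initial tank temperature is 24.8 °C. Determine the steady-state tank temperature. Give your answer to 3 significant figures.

M c_p dT/dt = ṁ c_p (T_in − T) − Q̇.
At steady state dT/dt = 0 ⇒ T_ss = T_in − Q̇/(ṁ c_p) = 19.3 − 97.8/(4.08·2.41) = 9.3537 °C.

9.35 °C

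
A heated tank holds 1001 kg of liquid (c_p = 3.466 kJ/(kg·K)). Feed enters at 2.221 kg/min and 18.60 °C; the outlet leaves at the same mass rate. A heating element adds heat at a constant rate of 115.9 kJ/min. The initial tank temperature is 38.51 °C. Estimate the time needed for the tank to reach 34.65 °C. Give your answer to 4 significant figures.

Heat balance on the well-mixed liquid: M c_p dT/dt = ṁ c_p (T_in − T) + 115.9.
τ = M/ṁ = 450.698 min; T_ss = T_in + Q̇/(ṁ c_p) = 33.6559 °C.
T(t) = T_ss + (T₀ − T_ss) e^(−t/τ). Set T = 34.65:
e^(−t/τ) = (34.65 − 33.6559)/(38.51 − 33.6559) = 0.204798
t = −450.698 · ln(0.204798) = 714.685 min.

714.7 min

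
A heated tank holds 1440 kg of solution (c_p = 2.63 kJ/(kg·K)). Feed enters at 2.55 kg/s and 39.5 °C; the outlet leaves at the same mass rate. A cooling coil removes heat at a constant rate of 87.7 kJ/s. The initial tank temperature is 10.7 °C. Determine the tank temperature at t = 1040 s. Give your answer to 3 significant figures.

First-law balance (no shaft work): M c_p dT/dt = ṁ c_p (T_in − T) − 87.7.
τ = M/ṁ = 564.71 s; T_ss = T_in − Q̇/(ṁ c_p) = 39.5 − 87.7/(2.55·2.63) = 26.423 °C.
T approaches T_ss exponentially: T(t) = T_ss + (T₀ − T_ss) e^(−t/τ).
T(1040) = 26.423 + (-15.723)·e^(−1040/564.71) = 26.423 + (-15.723)·0.15855 = 23.930 °C.

23.9 °C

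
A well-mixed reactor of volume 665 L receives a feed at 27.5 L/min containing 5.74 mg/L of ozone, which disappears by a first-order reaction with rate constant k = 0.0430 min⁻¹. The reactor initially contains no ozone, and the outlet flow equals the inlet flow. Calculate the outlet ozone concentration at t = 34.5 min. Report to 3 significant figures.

2.66 mg/L

V dC/dt = Q(C_in − C) − k V C.
dC/dt = (Q/V) C_in − (Q/V + k) C; effective rate a = Q/V + k = 0.041353 + 0.0430 = 0.084353 min⁻¹.
C_ss = Q C_in/(Q + kV) = 2.8140 mg/L; C(t) = C_ss + (C₀ − C_ss) e^(−a t).
C(34.5) = 2.8140 + (-2.8140)·e^(−0.084353·34.5) = 2.8140 + (-2.8140)·0.054465 = 2.6607 mg/L.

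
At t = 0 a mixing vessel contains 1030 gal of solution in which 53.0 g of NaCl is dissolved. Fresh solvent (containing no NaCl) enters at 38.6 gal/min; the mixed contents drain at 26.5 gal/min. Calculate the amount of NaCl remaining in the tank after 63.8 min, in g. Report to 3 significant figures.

Total volume: dV/dt = Q_in − Q_out = 12.100 gal/min, so V(t) = 1030 + 12.100 t and V(63.8) = 1802.0 gal.
Solute balance: dm/dt = 0 − Q_out C = −Q_out m/V(t).
dm/m = −Q_out dt/(V₀ + 12.100 t); integrating gives ln(m/m₀) = −(Q_out/(Q_in−Q_out)) ln(V/V₀).
m = m₀ (V₀/V)^(Q_out/(Q_in−Q_out)) = 53.0 × (1030/1802.0)^(2.1901) = 15.570 g.

15.6 g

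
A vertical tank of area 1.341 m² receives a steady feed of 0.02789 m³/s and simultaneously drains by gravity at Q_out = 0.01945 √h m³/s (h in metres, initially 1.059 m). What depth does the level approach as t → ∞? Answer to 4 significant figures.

2.056 m

Level balance: A dh/dt = 0.02789 − 0.01945 √h. Setting dh/dt = 0:
Q_in = 0.01945 √h_ss ⇒ √h_ss = 0.02789/0.01945 = 1.43393.
h_ss = 1.43393² = 2.05616 m. (Since h₀ = 1.059 m < h_ss, the level will rise toward this value.)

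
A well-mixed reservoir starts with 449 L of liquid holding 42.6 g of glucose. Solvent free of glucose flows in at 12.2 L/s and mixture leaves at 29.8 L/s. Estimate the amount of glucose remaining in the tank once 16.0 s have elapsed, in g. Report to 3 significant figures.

8.01 g

Let m(t) be the amount of glucose. Volume: V(t) = V₀ + (Q_in − Q_out) t = 449 − 17.600 t; V(16.0) = 167.40 L.
Species balance (pure solvent in): dm/dt = −Q_out · m/V(t).
Separate: dm/m = −Q_out dt/V(t) ⇒ ln(m/m₀) = −(Q_out/(Q_in−Q_out)) ln(V/V₀).
m = m₀ (V₀/V)^(Q_out/(Q_in−Q_out)) = 42.6 × (449/167.40)^(-1.6932) = 8.0149 g.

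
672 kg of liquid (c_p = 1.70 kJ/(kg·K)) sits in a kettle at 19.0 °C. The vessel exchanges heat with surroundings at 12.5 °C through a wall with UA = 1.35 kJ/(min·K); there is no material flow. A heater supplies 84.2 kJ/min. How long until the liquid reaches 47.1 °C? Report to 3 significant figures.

First-law balance (no shaft work): M c_p dT/dt = −UA(T − T_amb) + Q̇.
τ = M c_p/UA = 846.22 min; T_ss = T_amb + Q̇/UA = 12.5 + 84.2/1.35 = 74.870 °C.
T(t) = T_ss + (T₀ − T_ss)e^(−t/τ); set T = 47.1:
t = −τ ln[(T − T_ss)/(T₀ − T_ss)] = −846.22 · ln(0.49705) = 591.56 min.

592 min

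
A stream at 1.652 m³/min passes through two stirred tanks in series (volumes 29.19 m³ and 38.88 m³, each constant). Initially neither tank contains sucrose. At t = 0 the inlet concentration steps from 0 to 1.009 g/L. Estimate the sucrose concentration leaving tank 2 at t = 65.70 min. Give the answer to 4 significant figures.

0.8345 g/L

Each tank obeys Vᵢ dCᵢ/dt = Q(Cᵢ₋₁ − Cᵢ), so τᵢ = Vᵢ/Q.
τ₁ = 29.19/1.652 = 17.6695 min; τ₂ = 38.88/1.652 = 23.5351 min.
Tank 1: C₁ = C_in(1 − e^(−t/τ₁)). Tank 2 (τ₁ ≠ τ₂): C₂ = C_in[1 − (τ₁ e^(−t/τ₁) − τ₂ e^(−t/τ₂))/(τ₁ − τ₂)].
At t = 65.70: e^(−t/τ₁) = 0.0242758, e^(−t/τ₂) = 0.0613246.
C₂ = 1.009·[1 − (17.6695·0.0242758 − 23.5351·0.0613246)/(-5.86562)] = 1.009·0.827070 = 0.834514 g/L.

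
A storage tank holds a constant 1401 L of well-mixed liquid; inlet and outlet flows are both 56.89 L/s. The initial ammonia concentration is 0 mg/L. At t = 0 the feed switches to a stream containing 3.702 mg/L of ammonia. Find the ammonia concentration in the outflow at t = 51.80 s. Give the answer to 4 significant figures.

Accumulation = in − out for the solute gives V dC/dt = Q(C_in − C).
Rewrite as dC/dt + C/τ = C_in/τ, τ = V/Q = 24.6265 s.
Solution: C(t) = C_in + (C₀ − C_in) e^(−t/τ).
C(51.80) = 3.702 + (0 − 3.702)·e^(−51.80/24.6265) = 3.702 + (-3.70200)·0.122037 = 3.25022 mg/L.

3.250 mg/L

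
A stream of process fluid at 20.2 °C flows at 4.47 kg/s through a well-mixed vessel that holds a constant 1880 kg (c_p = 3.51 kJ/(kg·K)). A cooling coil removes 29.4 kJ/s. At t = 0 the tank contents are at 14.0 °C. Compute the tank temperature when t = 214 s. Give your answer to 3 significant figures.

M c_p dT/dt = ṁ c_p (T_in − T) − Q̇.
τ = M/ṁ = 420.58 s; T_ss = T_in − Q̇/(ṁ c_p) = 20.2 − 29.4/(4.47·3.51) = 18.326 °C.
Solution: T(t) = T_ss + (T₀ − T_ss) e^(−t/τ).
T(214) = 18.326 + (-4.3262)·e^(−214/420.58) = 18.326 + (-4.3262)·0.60121 = 15.725 °C.

15.7 °C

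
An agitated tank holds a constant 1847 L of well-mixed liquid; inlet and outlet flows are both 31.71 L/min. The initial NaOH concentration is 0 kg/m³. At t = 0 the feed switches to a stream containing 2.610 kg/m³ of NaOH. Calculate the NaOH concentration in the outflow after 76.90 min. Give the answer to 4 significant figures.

Unsteady species balance (constant V, well mixed): V dC/dt = Q(C_in − C).
So dC/dt = (C_in − C)/τ with τ = V/Q = 1847/31.71 = 58.2466 min.
Integrating: C(t) = C_in + (C₀ − C_in) e^(−t/τ).
C(76.90) = 2.610 + (0 − 2.610)·e^(−76.90/58.2466) = 2.610 + (-2.61000)·0.267069 = 1.91295 kg/m³.

1.913 kg/m³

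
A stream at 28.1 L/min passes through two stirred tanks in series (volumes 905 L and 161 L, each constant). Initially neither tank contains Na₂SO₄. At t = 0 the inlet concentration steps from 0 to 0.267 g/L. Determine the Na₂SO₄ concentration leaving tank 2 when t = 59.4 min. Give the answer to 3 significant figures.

Each tank obeys Vᵢ dCᵢ/dt = Q(Cᵢ₋₁ − Cᵢ), so τᵢ = Vᵢ/Q.
τ₁ = 905/28.1 = 32.206 min; τ₂ = 161/28.1 = 5.7295 min.
Tank 1: C₁ = C_in(1 − e^(−t/τ₁)). Tank 2 (τ₁ ≠ τ₂): C₂ = C_in[1 − (τ₁ e^(−t/τ₁) − τ₂ e^(−t/τ₂))/(τ₁ − τ₂)].
At t = 59.4: e^(−t/τ₁) = 0.15813, e^(−t/τ₂) = 3.1443e-05.
C₂ = 0.267·[1 − (32.206·0.15813 − 5.7295·3.1443e-05)/(26.477)] = 0.267·0.80766 = 0.21565 g/L.

0.216 g/L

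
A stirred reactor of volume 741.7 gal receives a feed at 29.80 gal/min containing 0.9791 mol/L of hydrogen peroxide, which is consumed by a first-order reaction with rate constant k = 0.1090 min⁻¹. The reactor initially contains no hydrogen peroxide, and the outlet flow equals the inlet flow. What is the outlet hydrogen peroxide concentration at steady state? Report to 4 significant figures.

Species balance: V dC/dt = Q C_in − Q C − k V C.
Steady state (dC/dt = 0): C_ss = Q C_in/(Q + kV) = C_in/(1 + kV/Q).
C_ss = 29.80·0.9791/(29.80 + 0.1090·741.7) = 29.1772/110.645 = 0.263700 mol/L.

0.2637 mol/L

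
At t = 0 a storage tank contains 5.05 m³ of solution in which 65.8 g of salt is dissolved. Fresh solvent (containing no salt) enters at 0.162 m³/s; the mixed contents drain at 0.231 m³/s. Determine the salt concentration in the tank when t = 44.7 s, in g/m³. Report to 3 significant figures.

1.42 g/m³

Let m(t) be the amount of salt. Volume: V(t) = V₀ + (Q_in − Q_out) t = 5.05 − 0.069000 t; V(44.7) = 1.9657 m³.
Species balance (pure solvent in): dm/dt = −Q_out · m/V(t).
Separate: dm/m = −Q_out dt/V(t) ⇒ ln(m/m₀) = −(Q_out/(Q_in−Q_out)) ln(V/V₀).
m = m₀ (V₀/V)^(Q_out/(Q_in−Q_out)) = 65.8 × (5.05/1.9657)^(-3.3478) = 2.7949 g.
C = m/V = 2.7949/1.9657 = 1.4219 g/m³.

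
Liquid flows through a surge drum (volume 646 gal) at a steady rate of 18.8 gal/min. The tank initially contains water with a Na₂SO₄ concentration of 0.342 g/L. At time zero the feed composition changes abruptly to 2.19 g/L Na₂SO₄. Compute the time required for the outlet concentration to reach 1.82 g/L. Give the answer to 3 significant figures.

55.3 min

Mass balance on the solute (V constant): V dC/dt = Q(C_in − C), so τ = V/Q = 34.362 min.
C(t) = C_in + (C₀ − C_in) e^(−t/τ). Set C = 1.82 and solve for t:
e^(−t/τ) = (C − C_in)/(C₀ − C_in) = (1.82 − 2.19)/(0.342 − 2.19) = 0.20022
t = −τ ln(…) = 34.362 × 1.6084 = 55.266 min.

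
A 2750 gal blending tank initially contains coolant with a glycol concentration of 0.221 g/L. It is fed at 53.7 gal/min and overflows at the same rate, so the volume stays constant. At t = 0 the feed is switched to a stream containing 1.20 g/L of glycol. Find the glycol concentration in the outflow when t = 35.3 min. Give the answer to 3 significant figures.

0.709 g/L

Accumulation = in − out for the solute gives V dC/dt = Q(C_in − C).
Rewrite as dC/dt + C/τ = C_in/τ, τ = V/Q = 51.210 min.
Solution: C(t) = C_in + (C₀ − C_in) e^(−t/τ).
C(35.3) = 1.20 + (0.221 − 1.20)·e^(−35.3/51.210) = 1.20 + (-0.97900)·0.50192 = 0.70862 g/L.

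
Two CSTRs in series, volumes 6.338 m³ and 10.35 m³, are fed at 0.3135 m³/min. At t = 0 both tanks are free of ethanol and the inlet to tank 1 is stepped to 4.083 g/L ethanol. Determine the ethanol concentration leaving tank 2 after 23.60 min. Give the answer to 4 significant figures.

0.9367 g/L

Time constants: τᵢ = Vᵢ/Q for each well-mixed tank.
τ₁ = 6.338/0.3135 = 20.2169 min; τ₂ = 10.35/0.3135 = 33.0144 min.
Solving the cascade with C₁(0)=C₂(0)=0 gives C₂(t) = C_in[1 − (τ₁ e^(−t/τ₁) − τ₂ e^(−t/τ₂))/(τ₁ − τ₂)].
At t = 23.60: e^(−t/τ₁) = 0.311194, e^(−t/τ₂) = 0.489270.
C₂ = 4.083·[1 − (20.2169·0.311194 − 33.0144·0.489270)/(-12.7974)] = 4.083·0.229412 = 0.936688 g/L.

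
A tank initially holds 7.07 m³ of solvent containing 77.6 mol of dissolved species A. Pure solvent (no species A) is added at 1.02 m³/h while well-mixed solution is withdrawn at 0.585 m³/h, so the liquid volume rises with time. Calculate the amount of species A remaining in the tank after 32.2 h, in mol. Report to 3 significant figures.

Let m(t) be the amount of species A. Volume: V(t) = V₀ + (Q_in − Q_out) t = 7.07 + 0.43500 t; V(32.2) = 21.077 m³.
Solute balance: dm/dt = 0 − Q_out C = −Q_out m/V(t).
Separate: dm/m = −Q_out dt/V(t) ⇒ ln(m/m₀) = −(Q_out/(Q_in−Q_out)) ln(V/V₀).
m = m₀ (V₀/V)^(Q_out/(Q_in−Q_out)) = 77.6 × (7.07/21.077)^(1.3448) = 17.860 mol.

17.9 mol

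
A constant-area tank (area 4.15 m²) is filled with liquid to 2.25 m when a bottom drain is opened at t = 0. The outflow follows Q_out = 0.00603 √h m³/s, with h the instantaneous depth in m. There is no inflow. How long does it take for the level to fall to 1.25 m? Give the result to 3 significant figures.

Accumulation of liquid (constant cross-section A): A dh/dt = −0.00603 √h.
∫ h^(−1/2) dh = −(0.00603/A) ∫ dt, giving 2√h = 2√h₀ − (0.00603/A) t.
t = 2A(√h₀ − √h)/0.00603 = 2·4.15·(√2.25 − √1.25)/0.00603
  = 8.3000 × (1.5000 − 1.1180) / 0.00603 = 525.76 s.

526 s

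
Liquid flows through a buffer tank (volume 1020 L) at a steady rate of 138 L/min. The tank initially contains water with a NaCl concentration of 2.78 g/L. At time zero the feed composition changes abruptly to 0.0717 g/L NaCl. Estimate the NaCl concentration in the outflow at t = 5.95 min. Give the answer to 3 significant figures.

1.28 g/L

Transient balance on the dissolved component: V dC/dt = Q(C_in − C).
Time constant τ = V/Q = 1020/138 = 7.3913 min.
Integrating: C(t) = C_in + (C₀ − C_in) e^(−t/τ).
C(5.95) = 0.0717 + (2.78 − 0.0717)·e^(−5.95/7.3913) = 0.0717 + (2.7083)·0.44709 = 1.2825 g/L.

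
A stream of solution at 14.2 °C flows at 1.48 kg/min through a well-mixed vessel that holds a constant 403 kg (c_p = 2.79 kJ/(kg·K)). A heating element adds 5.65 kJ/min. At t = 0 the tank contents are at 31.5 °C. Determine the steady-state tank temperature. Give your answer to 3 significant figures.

15.6 °C

Heat balance on the well-mixed liquid: M c_p dT/dt = ṁ c_p (T_in − T) + 5.65.
At steady state dT/dt = 0 ⇒ T_ss = T_in + Q̇/(ṁ c_p) = 14.2 + 5.65/(1.48·2.79) = 15.568 °C.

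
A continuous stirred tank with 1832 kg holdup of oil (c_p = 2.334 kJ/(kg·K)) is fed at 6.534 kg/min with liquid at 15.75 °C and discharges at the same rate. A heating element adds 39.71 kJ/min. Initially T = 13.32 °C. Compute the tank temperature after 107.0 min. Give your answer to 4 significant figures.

First-law balance (no shaft work): M c_p dT/dt = ṁ c_p (T_in − T) + 39.71.
τ = M/ṁ = 280.380 min; T_ss = T_in + Q̇/(ṁ c_p) = 15.75 + 39.71/(6.534·2.334) = 18.3539 °C.
Solution: T(t) = T_ss + (T₀ − T_ss) e^(−t/τ).
T(107.0) = 18.3539 + (-5.03387)·e^(−107.0/280.380) = 18.3539 + (-5.03387)·0.682751 = 14.9170 °C.

14.92 °C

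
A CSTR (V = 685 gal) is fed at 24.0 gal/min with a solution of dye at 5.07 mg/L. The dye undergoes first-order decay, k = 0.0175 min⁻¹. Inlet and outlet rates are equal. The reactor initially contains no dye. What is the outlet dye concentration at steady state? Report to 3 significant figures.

3.38 mg/L

Species balance: V dC/dt = Q C_in − Q C − k V C.
Steady state (dC/dt = 0): C_ss = Q C_in/(Q + kV) = C_in/(1 + kV/Q).
C_ss = 24.0·5.07/(24.0 + 0.0175·685) = 121.68/35.987 = 3.3812 mg/L.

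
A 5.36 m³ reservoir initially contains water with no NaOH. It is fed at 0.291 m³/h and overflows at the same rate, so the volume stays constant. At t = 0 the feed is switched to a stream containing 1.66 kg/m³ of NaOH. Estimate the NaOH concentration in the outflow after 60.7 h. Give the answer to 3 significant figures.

1.60 kg/m³

Unsteady species balance (constant V, well mixed): V dC/dt = Q(C_in − C).
So dC/dt = (C_in − C)/τ with τ = V/Q = 5.36/0.291 = 18.419 h.
Solution: C(t) = C_in + (C₀ − C_in) e^(−t/τ).
C(60.7) = 1.66 + (0 − 1.66)·e^(−60.7/18.419) = 1.66 + (-1.6600)·0.037051 = 1.5985 kg/m³.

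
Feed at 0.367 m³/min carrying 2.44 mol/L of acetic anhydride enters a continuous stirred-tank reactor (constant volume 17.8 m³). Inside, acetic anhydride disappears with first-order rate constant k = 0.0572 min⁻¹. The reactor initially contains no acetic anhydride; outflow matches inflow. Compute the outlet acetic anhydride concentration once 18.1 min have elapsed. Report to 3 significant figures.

0.488 mol/L

Species balance: V dC/dt = Q C_in − Q C − k V C.
dC/dt = (Q/V) C_in − (Q/V + k) C; effective rate a = Q/V + k = 0.020618 + 0.0572 = 0.077818 min⁻¹.
C_ss = Q C_in/(Q + kV) = 0.64648 mol/L; C(t) = C_ss + (C₀ − C_ss) e^(−a t).
C(18.1) = 0.64648 + (-0.64648)·e^(−0.077818·18.1) = 0.64648 + (-0.64648)·0.24451 = 0.48841 mol/L.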